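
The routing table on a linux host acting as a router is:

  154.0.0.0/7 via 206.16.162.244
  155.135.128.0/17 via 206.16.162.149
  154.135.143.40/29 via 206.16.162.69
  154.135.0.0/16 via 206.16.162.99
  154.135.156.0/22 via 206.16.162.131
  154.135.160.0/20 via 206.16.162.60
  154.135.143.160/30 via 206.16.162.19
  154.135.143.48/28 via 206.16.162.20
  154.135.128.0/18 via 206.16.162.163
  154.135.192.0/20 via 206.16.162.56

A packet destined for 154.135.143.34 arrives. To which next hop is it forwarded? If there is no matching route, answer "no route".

206.16.162.163

Routes whose prefix contains 154.135.143.34:
  154.0.0.0/7 (154.0.0.0 - 155.255.255.255) -> 206.16.162.244
  154.135.0.0/16 (154.135.0.0 - 154.135.255.255) -> 206.16.162.99
  154.135.128.0/18 (154.135.128.0 - 154.135.191.255) -> 206.16.162.163
More-specific entries that do NOT match:
  154.135.143.160/30 (154.135.143.160 - 154.135.143.163) does not contain 154.135.143.34
  154.135.143.40/29 (154.135.143.40 - 154.135.143.47) does not contain 154.135.143.34
  154.135.143.48/28 (154.135.143.48 - 154.135.143.63) does not contain 154.135.143.34
  154.135.156.0/22 (154.135.156.0 - 154.135.159.255) does not contain 154.135.143.34
  154.135.160.0/20 (154.135.160.0 - 154.135.175.255) does not contain 154.135.143.34
  154.135.192.0/20 (154.135.192.0 - 154.135.207.255) does not contain 154.135.143.34
Longest matching prefix is /18 -> next hop 206.16.162.163.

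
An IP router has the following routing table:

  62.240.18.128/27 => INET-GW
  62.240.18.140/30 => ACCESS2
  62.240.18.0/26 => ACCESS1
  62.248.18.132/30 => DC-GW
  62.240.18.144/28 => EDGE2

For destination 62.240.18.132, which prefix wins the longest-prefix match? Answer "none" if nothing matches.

Entries matching 62.240.18.132:
  62.240.18.128/27 (62.240.18.128 - 62.240.18.159)
Most specific is 62.240.18.128/27.

62.240.18.128/27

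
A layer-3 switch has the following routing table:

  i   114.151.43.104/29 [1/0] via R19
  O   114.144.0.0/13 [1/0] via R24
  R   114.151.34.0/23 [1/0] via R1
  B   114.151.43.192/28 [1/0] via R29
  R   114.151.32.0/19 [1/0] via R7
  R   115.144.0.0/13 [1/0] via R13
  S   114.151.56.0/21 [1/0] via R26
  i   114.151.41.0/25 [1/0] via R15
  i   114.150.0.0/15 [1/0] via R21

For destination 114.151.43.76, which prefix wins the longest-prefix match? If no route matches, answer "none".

114.151.32.0/19

Entries matching 114.151.43.76:
  114.144.0.0/13 (114.144.0.0 - 114.151.255.255)
  114.150.0.0/15 (114.150.0.0 - 114.151.255.255)
  114.151.32.0/19 (114.151.32.0 - 114.151.63.255)
Most specific is 114.151.32.0/19.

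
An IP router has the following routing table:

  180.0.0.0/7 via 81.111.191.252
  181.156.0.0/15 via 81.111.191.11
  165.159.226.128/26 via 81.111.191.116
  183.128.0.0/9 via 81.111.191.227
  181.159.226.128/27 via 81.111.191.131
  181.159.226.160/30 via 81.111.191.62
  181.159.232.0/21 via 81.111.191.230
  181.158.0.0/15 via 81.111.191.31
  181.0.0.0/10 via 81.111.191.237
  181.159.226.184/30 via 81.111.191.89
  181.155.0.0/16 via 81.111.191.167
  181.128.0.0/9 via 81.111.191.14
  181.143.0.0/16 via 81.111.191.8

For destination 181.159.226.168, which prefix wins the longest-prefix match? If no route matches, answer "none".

Entries matching 181.159.226.168:
  180.0.0.0/7 (180.0.0.0 - 181.255.255.255)
  181.128.0.0/9 (181.128.0.0 - 181.255.255.255)
  181.158.0.0/15 (181.158.0.0 - 181.159.255.255)
Most specific is 181.158.0.0/15.

181.158.0.0/15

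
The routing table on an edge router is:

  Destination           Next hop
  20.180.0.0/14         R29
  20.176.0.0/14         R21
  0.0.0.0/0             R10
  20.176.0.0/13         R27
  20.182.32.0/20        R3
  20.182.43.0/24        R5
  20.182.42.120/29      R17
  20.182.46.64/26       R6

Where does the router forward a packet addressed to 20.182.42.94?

Routes whose prefix contains 20.182.42.94:
  0.0.0.0/0 (default, matches everything) -> R10
  20.176.0.0/13 (20.176.0.0 - 20.183.255.255) -> R27
  20.180.0.0/14 (20.180.0.0 - 20.183.255.255) -> R29
  20.182.32.0/20 (20.182.32.0 - 20.182.47.255) -> R3
More-specific entries that do NOT match:
  20.182.42.120/29 (20.182.42.120 - 20.182.42.127) does not contain 20.182.42.94
  20.182.46.64/26 (20.182.46.64 - 20.182.46.127) does not contain 20.182.42.94
  20.182.43.0/24 (20.182.43.0 - 20.182.43.255) does not contain 20.182.42.94
Longest matching prefix is /20 -> next hop R3.

R3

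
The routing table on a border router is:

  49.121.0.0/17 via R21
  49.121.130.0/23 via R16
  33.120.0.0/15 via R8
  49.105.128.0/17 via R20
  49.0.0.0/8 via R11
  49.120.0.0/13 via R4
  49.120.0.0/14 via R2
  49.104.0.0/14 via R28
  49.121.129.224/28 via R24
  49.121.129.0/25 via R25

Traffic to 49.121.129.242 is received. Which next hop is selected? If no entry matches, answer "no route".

R2

Routes whose prefix contains 49.121.129.242:
  49.0.0.0/8 (49.0.0.0 - 49.255.255.255) -> R11
  49.120.0.0/13 (49.120.0.0 - 49.127.255.255) -> R4
  49.120.0.0/14 (49.120.0.0 - 49.123.255.255) -> R2
More-specific entries that do NOT match:
  49.121.129.224/28 (49.121.129.224 - 49.121.129.239) does not contain 49.121.129.242
  49.121.129.0/25 (49.121.129.0 - 49.121.129.127) does not contain 49.121.129.242
  49.121.130.0/23 (49.121.130.0 - 49.121.131.255) does not contain 49.121.129.242
  49.121.0.0/17 (49.121.0.0 - 49.121.127.255) does not contain 49.121.129.242
  49.105.128.0/17 (49.105.128.0 - 49.105.255.255) does not contain 49.121.129.242
  33.120.0.0/15 (33.120.0.0 - 33.121.255.255) does not contain 49.121.129.242
Longest matching prefix is /14 -> next hop R2.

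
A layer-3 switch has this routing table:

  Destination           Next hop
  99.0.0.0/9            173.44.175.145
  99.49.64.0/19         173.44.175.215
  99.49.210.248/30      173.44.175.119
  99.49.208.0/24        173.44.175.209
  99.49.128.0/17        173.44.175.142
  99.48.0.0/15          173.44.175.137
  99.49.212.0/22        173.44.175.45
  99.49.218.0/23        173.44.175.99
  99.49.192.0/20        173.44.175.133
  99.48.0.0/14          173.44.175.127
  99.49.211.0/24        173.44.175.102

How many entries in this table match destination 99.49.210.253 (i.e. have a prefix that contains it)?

4

Prefixes containing 99.49.210.253:
  99.0.0.0/9 (99.0.0.0 - 99.127.255.255)
  99.48.0.0/14 (99.48.0.0 - 99.51.255.255)
  99.48.0.0/15 (99.48.0.0 - 99.49.255.255)
  99.49.128.0/17 (99.49.128.0 - 99.49.255.255)
Total matching entries: 4.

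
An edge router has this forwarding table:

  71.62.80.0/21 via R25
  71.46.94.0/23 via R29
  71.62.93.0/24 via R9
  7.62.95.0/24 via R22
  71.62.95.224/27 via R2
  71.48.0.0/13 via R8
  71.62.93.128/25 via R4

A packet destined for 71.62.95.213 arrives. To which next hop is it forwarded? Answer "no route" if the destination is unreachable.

No entry's prefix contains 71.62.95.213; there is no default route.

no route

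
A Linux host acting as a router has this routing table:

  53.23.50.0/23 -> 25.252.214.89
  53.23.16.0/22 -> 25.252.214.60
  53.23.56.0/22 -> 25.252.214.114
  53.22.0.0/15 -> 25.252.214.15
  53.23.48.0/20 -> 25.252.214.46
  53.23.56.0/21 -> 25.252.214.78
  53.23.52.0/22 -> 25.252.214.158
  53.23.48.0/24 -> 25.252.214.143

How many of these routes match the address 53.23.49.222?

2

Prefixes containing 53.23.49.222:
  53.22.0.0/15 (53.22.0.0 - 53.23.255.255)
  53.23.48.0/20 (53.23.48.0 - 53.23.63.255)
Total matching entries: 2.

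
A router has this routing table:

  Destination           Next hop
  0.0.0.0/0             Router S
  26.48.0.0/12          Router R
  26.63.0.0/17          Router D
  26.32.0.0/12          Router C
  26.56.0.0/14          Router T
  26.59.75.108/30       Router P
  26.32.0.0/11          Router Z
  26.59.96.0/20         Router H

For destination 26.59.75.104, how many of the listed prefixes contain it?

4

Prefixes containing 26.59.75.104:
  0.0.0.0/0 (default, matches everything)
  26.32.0.0/11 (26.32.0.0 - 26.63.255.255)
  26.48.0.0/12 (26.48.0.0 - 26.63.255.255)
  26.56.0.0/14 (26.56.0.0 - 26.59.255.255)
Total matching entries: 4.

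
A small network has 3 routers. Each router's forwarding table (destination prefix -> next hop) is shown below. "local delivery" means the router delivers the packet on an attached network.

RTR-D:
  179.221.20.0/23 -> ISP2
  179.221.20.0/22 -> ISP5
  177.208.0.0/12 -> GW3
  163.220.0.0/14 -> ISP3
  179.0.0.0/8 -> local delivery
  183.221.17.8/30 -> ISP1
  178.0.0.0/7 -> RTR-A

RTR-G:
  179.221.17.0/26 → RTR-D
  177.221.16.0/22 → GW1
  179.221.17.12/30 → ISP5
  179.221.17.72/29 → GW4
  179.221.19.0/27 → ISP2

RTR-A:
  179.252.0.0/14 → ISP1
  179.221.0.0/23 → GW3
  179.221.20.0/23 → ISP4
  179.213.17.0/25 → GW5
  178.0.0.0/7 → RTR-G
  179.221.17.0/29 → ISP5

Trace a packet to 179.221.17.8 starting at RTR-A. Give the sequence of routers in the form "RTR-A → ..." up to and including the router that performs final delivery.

At RTR-A: longest match for 179.221.17.8 is 178.0.0.0/7 -> RTR-G
At RTR-G: longest match for 179.221.17.8 is 179.221.17.0/26 -> RTR-D
At RTR-D: longest match for 179.221.17.8 is 179.0.0.0/8 -> local delivery

RTR-A → RTR-G → RTR-D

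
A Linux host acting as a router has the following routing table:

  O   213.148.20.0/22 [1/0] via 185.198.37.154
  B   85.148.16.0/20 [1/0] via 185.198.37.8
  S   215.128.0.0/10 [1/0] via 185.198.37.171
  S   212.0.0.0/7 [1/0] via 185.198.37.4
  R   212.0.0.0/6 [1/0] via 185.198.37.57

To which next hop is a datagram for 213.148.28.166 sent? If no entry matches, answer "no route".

185.198.37.4

Routes whose prefix contains 213.148.28.166:
  212.0.0.0/6 (212.0.0.0 - 215.255.255.255) -> 185.198.37.57
  212.0.0.0/7 (212.0.0.0 - 213.255.255.255) -> 185.198.37.4
More-specific entries that do NOT match:
  213.148.20.0/22 (213.148.20.0 - 213.148.23.255) does not contain 213.148.28.166
  85.148.16.0/20 (85.148.16.0 - 85.148.31.255) does not contain 213.148.28.166
  215.128.0.0/10 (215.128.0.0 - 215.191.255.255) does not contain 213.148.28.166
Longest matching prefix is /7 -> next hop 185.198.37.4.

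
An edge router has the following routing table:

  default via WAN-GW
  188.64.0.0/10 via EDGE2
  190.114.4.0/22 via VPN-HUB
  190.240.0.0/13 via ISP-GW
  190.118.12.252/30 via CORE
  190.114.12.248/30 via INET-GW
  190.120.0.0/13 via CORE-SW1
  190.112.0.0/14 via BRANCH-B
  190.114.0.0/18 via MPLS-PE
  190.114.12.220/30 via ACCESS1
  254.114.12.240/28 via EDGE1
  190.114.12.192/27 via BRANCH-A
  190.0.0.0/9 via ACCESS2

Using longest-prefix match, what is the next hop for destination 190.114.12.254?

MPLS-PE

Routes whose prefix contains 190.114.12.254:
  0.0.0.0/0 (default, matches everything) -> WAN-GW
  190.0.0.0/9 (190.0.0.0 - 190.127.255.255) -> ACCESS2
  190.112.0.0/14 (190.112.0.0 - 190.115.255.255) -> BRANCH-B
  190.114.0.0/18 (190.114.0.0 - 190.114.63.255) -> MPLS-PE
More-specific entries that do NOT match:
  190.118.12.252/30 (190.118.12.252 - 190.118.12.255) does not contain 190.114.12.254
  190.114.12.248/30 (190.114.12.248 - 190.114.12.251) does not contain 190.114.12.254
  190.114.12.220/30 (190.114.12.220 - 190.114.12.223) does not contain 190.114.12.254
  254.114.12.240/28 (254.114.12.240 - 254.114.12.255) does not contain 190.114.12.254
  190.114.12.192/27 (190.114.12.192 - 190.114.12.223) does not contain 190.114.12.254
  190.114.4.0/22 (190.114.4.0 - 190.114.7.255) does not contain 190.114.12.254
Longest matching prefix is /18 -> next hop MPLS-PE.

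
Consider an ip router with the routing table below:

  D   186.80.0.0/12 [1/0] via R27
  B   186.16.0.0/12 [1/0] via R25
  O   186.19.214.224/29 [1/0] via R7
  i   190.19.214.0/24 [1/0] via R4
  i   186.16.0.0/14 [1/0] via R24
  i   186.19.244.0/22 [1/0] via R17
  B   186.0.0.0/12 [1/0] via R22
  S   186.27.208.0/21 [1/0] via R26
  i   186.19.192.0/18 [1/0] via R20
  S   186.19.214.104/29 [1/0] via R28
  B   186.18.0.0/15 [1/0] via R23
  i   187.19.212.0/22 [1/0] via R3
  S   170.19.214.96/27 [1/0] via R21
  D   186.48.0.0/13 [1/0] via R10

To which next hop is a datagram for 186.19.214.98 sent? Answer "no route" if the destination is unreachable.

R20

Routes whose prefix contains 186.19.214.98:
  186.16.0.0/12 (186.16.0.0 - 186.31.255.255) -> R25
  186.16.0.0/14 (186.16.0.0 - 186.19.255.255) -> R24
  186.18.0.0/15 (186.18.0.0 - 186.19.255.255) -> R23
  186.19.192.0/18 (186.19.192.0 - 186.19.255.255) -> R20
More-specific entries that do NOT match:
  186.19.214.224/29 (186.19.214.224 - 186.19.214.231) does not contain 186.19.214.98
  186.19.214.104/29 (186.19.214.104 - 186.19.214.111) does not contain 186.19.214.98
  170.19.214.96/27 (170.19.214.96 - 170.19.214.127) does not contain 186.19.214.98
  190.19.214.0/24 (190.19.214.0 - 190.19.214.255) does not contain 186.19.214.98
  186.19.244.0/22 (186.19.244.0 - 186.19.247.255) does not contain 186.19.214.98
  187.19.212.0/22 (187.19.212.0 - 187.19.215.255) does not contain 186.19.214.98
  186.27.208.0/21 (186.27.208.0 - 186.27.215.255) does not contain 186.19.214.98
Longest matching prefix is /18 -> next hop R20.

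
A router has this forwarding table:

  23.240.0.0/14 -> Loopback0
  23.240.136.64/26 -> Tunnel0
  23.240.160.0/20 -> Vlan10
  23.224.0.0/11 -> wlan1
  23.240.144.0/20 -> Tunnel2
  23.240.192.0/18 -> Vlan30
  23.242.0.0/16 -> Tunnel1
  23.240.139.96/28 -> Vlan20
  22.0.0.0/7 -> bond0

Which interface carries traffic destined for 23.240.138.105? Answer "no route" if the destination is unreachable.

Loopback0

Routes whose prefix contains 23.240.138.105:
  22.0.0.0/7 (22.0.0.0 - 23.255.255.255) -> bond0
  23.224.0.0/11 (23.224.0.0 - 23.255.255.255) -> wlan1
  23.240.0.0/14 (23.240.0.0 - 23.243.255.255) -> Loopback0
More-specific entries that do NOT match:
  23.240.139.96/28 (23.240.139.96 - 23.240.139.111) does not contain 23.240.138.105
  23.240.136.64/26 (23.240.136.64 - 23.240.136.127) does not contain 23.240.138.105
  23.240.160.0/20 (23.240.160.0 - 23.240.175.255) does not contain 23.240.138.105
  23.240.144.0/20 (23.240.144.0 - 23.240.159.255) does not contain 23.240.138.105
  23.240.192.0/18 (23.240.192.0 - 23.240.255.255) does not contain 23.240.138.105
  23.242.0.0/16 (23.242.0.0 - 23.242.255.255) does not contain 23.240.138.105
Longest matching prefix is /14 -> interface Loopback0.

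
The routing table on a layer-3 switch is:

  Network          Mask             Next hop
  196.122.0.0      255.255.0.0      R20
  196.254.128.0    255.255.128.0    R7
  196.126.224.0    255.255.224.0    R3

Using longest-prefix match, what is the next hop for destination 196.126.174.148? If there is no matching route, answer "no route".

no route

No entry's prefix contains 196.126.174.148; there is no default route.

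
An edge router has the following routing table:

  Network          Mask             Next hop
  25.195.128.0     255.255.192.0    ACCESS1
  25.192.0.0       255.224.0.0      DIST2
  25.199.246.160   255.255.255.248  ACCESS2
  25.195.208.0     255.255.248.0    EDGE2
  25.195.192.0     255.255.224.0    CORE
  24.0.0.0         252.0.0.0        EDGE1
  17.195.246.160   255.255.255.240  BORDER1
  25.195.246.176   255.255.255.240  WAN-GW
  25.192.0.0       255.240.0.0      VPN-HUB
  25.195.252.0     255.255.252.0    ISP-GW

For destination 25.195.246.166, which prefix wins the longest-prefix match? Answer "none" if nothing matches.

25.192.0.0/12

Entries matching 25.195.246.166:
  24.0.0.0/6 (24.0.0.0 - 27.255.255.255)
  25.192.0.0/11 (25.192.0.0 - 25.223.255.255)
  25.192.0.0/12 (25.192.0.0 - 25.207.255.255)
Most specific is 25.192.0.0/12.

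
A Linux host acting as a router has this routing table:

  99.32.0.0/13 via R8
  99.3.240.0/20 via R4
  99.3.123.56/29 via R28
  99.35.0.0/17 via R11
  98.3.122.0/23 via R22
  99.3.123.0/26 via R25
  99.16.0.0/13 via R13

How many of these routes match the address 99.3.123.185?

0

No listed prefix contains 99.3.123.185.
Total matching entries: 0.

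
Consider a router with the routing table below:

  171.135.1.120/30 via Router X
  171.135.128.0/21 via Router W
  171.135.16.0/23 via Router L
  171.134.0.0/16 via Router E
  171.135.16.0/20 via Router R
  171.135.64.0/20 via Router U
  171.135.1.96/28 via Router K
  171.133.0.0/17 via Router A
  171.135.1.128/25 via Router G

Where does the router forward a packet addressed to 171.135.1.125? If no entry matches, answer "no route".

no route

No entry's prefix contains 171.135.1.125; there is no default route.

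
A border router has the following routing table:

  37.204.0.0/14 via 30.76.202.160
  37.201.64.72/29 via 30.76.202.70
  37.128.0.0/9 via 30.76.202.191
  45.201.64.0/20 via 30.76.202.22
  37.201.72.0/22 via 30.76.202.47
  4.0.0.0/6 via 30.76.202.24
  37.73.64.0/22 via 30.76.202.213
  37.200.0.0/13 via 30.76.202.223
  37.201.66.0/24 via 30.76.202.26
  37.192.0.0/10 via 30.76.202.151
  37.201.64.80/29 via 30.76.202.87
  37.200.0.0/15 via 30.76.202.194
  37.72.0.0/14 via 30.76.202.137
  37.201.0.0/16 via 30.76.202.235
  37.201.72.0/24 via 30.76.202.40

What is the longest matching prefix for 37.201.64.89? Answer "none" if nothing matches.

Entries matching 37.201.64.89:
  37.128.0.0/9 (37.128.0.0 - 37.255.255.255)
  37.192.0.0/10 (37.192.0.0 - 37.255.255.255)
  37.200.0.0/13 (37.200.0.0 - 37.207.255.255)
  37.200.0.0/15 (37.200.0.0 - 37.201.255.255)
  37.201.0.0/16 (37.201.0.0 - 37.201.255.255)
Most specific is 37.201.0.0/16.

37.201.0.0/16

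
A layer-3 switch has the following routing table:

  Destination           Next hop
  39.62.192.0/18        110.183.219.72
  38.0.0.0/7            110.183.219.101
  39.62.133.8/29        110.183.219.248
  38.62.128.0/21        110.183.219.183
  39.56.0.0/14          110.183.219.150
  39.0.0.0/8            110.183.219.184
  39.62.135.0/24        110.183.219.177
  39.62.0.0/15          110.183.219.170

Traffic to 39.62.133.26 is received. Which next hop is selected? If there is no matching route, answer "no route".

Routes whose prefix contains 39.62.133.26:
  38.0.0.0/7 (38.0.0.0 - 39.255.255.255) -> 110.183.219.101
  39.0.0.0/8 (39.0.0.0 - 39.255.255.255) -> 110.183.219.184
  39.62.0.0/15 (39.62.0.0 - 39.63.255.255) -> 110.183.219.170
More-specific entries that do NOT match:
  39.62.133.8/29 (39.62.133.8 - 39.62.133.15) does not contain 39.62.133.26
  39.62.135.0/24 (39.62.135.0 - 39.62.135.255) does not contain 39.62.133.26
  38.62.128.0/21 (38.62.128.0 - 38.62.135.255) does not contain 39.62.133.26
  39.62.192.0/18 (39.62.192.0 - 39.62.255.255) does not contain 39.62.133.26
Longest matching prefix is /15 -> next hop 110.183.219.170.

110.183.219.170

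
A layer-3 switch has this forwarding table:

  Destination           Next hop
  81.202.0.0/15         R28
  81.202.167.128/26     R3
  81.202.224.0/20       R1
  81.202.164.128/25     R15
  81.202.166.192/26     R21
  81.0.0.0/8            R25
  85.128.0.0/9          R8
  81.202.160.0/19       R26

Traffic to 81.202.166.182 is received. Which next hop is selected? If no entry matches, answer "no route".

Routes whose prefix contains 81.202.166.182:
  81.0.0.0/8 (81.0.0.0 - 81.255.255.255) -> R25
  81.202.0.0/15 (81.202.0.0 - 81.203.255.255) -> R28
  81.202.160.0/19 (81.202.160.0 - 81.202.191.255) -> R26
More-specific entries that do NOT match:
  81.202.167.128/26 (81.202.167.128 - 81.202.167.191) does not contain 81.202.166.182
  81.202.166.192/26 (81.202.166.192 - 81.202.166.255) does not contain 81.202.166.182
  81.202.164.128/25 (81.202.164.128 - 81.202.164.255) does not contain 81.202.166.182
  81.202.224.0/20 (81.202.224.0 - 81.202.239.255) does not contain 81.202.166.182
Longest matching prefix is /19 -> next hop R26.

R26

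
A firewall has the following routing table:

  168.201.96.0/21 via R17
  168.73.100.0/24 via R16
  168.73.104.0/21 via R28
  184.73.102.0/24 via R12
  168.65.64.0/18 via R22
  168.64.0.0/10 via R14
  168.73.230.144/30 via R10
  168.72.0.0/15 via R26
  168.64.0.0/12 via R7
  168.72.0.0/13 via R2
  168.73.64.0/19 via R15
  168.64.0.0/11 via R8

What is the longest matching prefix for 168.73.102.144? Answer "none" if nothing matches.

168.72.0.0/15

Entries matching 168.73.102.144:
  168.64.0.0/10 (168.64.0.0 - 168.127.255.255)
  168.64.0.0/11 (168.64.0.0 - 168.95.255.255)
  168.64.0.0/12 (168.64.0.0 - 168.79.255.255)
  168.72.0.0/13 (168.72.0.0 - 168.79.255.255)
  168.72.0.0/15 (168.72.0.0 - 168.73.255.255)
Most specific is 168.72.0.0/15.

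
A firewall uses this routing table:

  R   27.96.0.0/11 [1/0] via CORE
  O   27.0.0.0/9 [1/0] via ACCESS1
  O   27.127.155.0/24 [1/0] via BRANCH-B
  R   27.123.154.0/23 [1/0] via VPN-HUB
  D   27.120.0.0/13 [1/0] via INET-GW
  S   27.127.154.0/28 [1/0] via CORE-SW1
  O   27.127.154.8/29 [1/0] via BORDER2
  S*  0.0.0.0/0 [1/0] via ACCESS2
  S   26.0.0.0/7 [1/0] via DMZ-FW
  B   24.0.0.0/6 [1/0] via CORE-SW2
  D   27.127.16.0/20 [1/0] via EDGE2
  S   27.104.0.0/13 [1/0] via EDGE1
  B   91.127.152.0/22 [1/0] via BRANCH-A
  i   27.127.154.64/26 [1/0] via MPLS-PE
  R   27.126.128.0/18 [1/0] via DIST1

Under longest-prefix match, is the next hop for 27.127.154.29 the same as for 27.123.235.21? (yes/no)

yes

27.127.154.29: longest match 27.120.0.0/13 -> INET-GW
27.123.235.21: longest match 27.120.0.0/13 -> INET-GW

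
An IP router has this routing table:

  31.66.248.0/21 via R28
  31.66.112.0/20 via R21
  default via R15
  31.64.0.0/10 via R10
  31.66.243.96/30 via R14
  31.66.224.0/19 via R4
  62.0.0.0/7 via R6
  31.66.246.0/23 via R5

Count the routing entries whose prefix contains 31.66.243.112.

Prefixes containing 31.66.243.112:
  0.0.0.0/0 (default, matches everything)
  31.64.0.0/10 (31.64.0.0 - 31.127.255.255)
  31.66.224.0/19 (31.66.224.0 - 31.66.255.255)
Total matching entries: 3.

3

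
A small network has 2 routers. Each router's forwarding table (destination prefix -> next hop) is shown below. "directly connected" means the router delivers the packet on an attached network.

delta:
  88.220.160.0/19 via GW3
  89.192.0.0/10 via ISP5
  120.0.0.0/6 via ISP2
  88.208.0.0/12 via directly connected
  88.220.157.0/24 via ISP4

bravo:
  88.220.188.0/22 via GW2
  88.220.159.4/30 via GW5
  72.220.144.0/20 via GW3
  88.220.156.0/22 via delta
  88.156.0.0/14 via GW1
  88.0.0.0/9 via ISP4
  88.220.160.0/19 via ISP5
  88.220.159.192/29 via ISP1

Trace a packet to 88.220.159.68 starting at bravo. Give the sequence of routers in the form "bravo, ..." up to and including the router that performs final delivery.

bravo, delta

At bravo: longest match for 88.220.159.68 is 88.220.156.0/22 -> delta
At delta: longest match for 88.220.159.68 is 88.208.0.0/12 -> directly connected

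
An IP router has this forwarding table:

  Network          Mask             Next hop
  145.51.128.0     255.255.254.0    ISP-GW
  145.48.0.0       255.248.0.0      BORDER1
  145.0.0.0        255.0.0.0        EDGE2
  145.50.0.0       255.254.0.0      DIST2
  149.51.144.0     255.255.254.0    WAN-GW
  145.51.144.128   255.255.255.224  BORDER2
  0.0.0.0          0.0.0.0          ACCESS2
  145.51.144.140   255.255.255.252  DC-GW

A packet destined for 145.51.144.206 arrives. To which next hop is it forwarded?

DIST2

Routes whose prefix contains 145.51.144.206:
  0.0.0.0/0 (default, matches everything) -> ACCESS2
  145.0.0.0/8 (145.0.0.0 - 145.255.255.255) -> EDGE2
  145.48.0.0/13 (145.48.0.0 - 145.55.255.255) -> BORDER1
  145.50.0.0/15 (145.50.0.0 - 145.51.255.255) -> DIST2
More-specific entries that do NOT match:
  145.51.144.140/30 (145.51.144.140 - 145.51.144.143) does not contain 145.51.144.206
  145.51.144.128/27 (145.51.144.128 - 145.51.144.159) does not contain 145.51.144.206
  145.51.128.0/23 (145.51.128.0 - 145.51.129.255) does not contain 145.51.144.206
  149.51.144.0/23 (149.51.144.0 - 149.51.145.255) does not contain 145.51.144.206
Longest matching prefix is /15 -> next hop DIST2.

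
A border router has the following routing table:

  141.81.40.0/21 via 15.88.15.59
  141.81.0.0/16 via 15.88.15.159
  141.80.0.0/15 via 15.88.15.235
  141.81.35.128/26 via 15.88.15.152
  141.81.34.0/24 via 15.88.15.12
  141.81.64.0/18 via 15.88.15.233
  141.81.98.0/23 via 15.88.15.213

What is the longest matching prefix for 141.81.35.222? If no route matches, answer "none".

141.81.0.0/16

Entries matching 141.81.35.222:
  141.80.0.0/15 (141.80.0.0 - 141.81.255.255)
  141.81.0.0/16 (141.81.0.0 - 141.81.255.255)
Most specific is 141.81.0.0/16.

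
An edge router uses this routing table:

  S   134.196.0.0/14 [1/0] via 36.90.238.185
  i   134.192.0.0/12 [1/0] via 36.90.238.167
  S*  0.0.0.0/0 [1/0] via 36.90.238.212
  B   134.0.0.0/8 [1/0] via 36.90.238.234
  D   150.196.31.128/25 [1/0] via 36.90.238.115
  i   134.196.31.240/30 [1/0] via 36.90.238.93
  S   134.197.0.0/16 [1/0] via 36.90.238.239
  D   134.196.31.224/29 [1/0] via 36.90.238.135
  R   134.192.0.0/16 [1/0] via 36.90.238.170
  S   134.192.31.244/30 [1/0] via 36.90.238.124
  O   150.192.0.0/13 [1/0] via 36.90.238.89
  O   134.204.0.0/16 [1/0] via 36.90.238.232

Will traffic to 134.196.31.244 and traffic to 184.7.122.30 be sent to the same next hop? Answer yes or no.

134.196.31.244: longest match 134.196.0.0/14 -> 36.90.238.185
184.7.122.30: longest match 0.0.0.0/0 -> 36.90.238.212

no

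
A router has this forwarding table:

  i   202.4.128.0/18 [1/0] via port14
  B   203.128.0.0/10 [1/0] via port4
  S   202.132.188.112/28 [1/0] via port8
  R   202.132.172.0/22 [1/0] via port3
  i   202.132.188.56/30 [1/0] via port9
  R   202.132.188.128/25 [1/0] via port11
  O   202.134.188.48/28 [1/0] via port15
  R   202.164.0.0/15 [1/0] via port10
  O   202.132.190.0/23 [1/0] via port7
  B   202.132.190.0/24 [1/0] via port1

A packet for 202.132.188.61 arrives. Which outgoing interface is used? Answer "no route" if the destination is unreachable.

No entry's prefix contains 202.132.188.61; there is no default route.

no route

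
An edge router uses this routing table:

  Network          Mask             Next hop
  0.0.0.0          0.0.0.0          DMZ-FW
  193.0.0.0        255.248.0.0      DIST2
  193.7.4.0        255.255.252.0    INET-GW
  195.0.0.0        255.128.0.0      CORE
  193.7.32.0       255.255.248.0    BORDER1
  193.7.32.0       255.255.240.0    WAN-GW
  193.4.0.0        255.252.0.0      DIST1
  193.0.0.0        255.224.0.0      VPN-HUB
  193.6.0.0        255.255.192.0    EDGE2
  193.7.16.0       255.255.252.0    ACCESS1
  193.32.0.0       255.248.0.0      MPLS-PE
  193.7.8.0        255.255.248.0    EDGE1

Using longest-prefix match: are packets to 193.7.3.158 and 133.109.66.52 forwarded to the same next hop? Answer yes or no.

193.7.3.158: longest match 193.4.0.0/14 -> DIST1
133.109.66.52: longest match 0.0.0.0/0 -> DMZ-FW

no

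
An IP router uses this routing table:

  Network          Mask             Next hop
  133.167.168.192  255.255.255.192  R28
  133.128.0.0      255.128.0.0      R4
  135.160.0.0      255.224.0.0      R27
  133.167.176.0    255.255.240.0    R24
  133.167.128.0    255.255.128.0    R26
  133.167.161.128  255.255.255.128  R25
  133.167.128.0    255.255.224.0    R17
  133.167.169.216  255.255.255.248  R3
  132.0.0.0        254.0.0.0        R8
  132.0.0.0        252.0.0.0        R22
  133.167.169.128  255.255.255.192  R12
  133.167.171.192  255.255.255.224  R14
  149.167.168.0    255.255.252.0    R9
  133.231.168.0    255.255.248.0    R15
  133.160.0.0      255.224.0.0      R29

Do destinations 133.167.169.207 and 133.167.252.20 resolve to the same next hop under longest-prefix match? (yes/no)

133.167.169.207: longest match 133.167.128.0/17 -> R26
133.167.252.20: longest match 133.167.128.0/17 -> R26

yes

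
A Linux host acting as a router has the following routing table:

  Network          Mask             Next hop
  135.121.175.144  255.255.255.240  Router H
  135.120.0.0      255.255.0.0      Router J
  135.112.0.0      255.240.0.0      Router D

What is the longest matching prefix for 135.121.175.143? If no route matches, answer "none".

135.112.0.0/12

Entries matching 135.121.175.143:
  135.112.0.0/12 (135.112.0.0 - 135.127.255.255)
Most specific is 135.112.0.0/12.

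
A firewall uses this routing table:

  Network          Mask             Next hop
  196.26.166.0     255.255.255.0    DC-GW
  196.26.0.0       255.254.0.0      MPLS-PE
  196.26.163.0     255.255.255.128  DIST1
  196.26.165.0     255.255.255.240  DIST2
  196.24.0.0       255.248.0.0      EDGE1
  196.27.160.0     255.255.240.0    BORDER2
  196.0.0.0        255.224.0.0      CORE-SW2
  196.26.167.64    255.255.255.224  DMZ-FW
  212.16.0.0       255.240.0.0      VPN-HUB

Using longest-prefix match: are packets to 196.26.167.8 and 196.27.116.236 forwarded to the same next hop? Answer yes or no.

yes

196.26.167.8: longest match 196.26.0.0/15 -> MPLS-PE
196.27.116.236: longest match 196.26.0.0/15 -> MPLS-PE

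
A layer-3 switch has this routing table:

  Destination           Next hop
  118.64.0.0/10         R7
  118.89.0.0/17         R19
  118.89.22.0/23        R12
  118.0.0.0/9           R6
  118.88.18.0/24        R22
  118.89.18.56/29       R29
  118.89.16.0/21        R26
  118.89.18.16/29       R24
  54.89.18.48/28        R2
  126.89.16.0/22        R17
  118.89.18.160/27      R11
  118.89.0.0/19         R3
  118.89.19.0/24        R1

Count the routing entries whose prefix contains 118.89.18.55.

Prefixes containing 118.89.18.55:
  118.0.0.0/9 (118.0.0.0 - 118.127.255.255)
  118.64.0.0/10 (118.64.0.0 - 118.127.255.255)
  118.89.0.0/17 (118.89.0.0 - 118.89.127.255)
  118.89.0.0/19 (118.89.0.0 - 118.89.31.255)
  118.89.16.0/21 (118.89.16.0 - 118.89.23.255)
Total matching entries: 5.

5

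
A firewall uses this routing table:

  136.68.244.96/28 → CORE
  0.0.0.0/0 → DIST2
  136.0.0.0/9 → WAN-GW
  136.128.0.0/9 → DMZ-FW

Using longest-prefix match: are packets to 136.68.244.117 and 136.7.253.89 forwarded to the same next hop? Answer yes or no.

136.68.244.117: longest match 136.0.0.0/9 -> WAN-GW
136.7.253.89: longest match 136.0.0.0/9 -> WAN-GW

yes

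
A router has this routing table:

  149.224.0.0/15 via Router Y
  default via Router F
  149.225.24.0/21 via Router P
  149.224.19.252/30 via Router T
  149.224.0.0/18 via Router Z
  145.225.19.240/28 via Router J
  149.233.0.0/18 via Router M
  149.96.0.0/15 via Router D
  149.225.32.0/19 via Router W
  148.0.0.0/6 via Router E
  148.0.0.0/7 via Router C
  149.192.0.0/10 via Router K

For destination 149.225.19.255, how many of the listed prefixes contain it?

5

Prefixes containing 149.225.19.255:
  0.0.0.0/0 (default, matches everything)
  148.0.0.0/6 (148.0.0.0 - 151.255.255.255)
  148.0.0.0/7 (148.0.0.0 - 149.255.255.255)
  149.192.0.0/10 (149.192.0.0 - 149.255.255.255)
  149.224.0.0/15 (149.224.0.0 - 149.225.255.255)
Total matching entries: 5.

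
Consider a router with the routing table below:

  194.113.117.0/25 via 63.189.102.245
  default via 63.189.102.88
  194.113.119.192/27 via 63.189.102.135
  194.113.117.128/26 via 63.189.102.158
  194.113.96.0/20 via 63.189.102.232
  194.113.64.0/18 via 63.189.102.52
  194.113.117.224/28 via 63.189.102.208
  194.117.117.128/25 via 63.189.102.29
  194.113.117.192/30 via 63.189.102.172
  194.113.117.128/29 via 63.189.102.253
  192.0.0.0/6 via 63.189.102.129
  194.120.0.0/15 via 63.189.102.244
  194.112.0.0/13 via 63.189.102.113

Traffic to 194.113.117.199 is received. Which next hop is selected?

63.189.102.52

Routes whose prefix contains 194.113.117.199:
  0.0.0.0/0 (default, matches everything) -> 63.189.102.88
  192.0.0.0/6 (192.0.0.0 - 195.255.255.255) -> 63.189.102.129
  194.112.0.0/13 (194.112.0.0 - 194.119.255.255) -> 63.189.102.113
  194.113.64.0/18 (194.113.64.0 - 194.113.127.255) -> 63.189.102.52
More-specific entries that do NOT match:
  194.113.117.192/30 (194.113.117.192 - 194.113.117.195) does not contain 194.113.117.199
  194.113.117.128/29 (194.113.117.128 - 194.113.117.135) does not contain 194.113.117.199
  194.113.117.224/28 (194.113.117.224 - 194.113.117.239) does not contain 194.113.117.199
  194.113.119.192/27 (194.113.119.192 - 194.113.119.223) does not contain 194.113.117.199
  194.113.117.128/26 (194.113.117.128 - 194.113.117.191) does not contain 194.113.117.199
  194.113.117.0/25 (194.113.117.0 - 194.113.117.127) does not contain 194.113.117.199
  194.117.117.128/25 (194.117.117.128 - 194.117.117.255) does not contain 194.113.117.199
  194.113.96.0/20 (194.113.96.0 - 194.113.111.255) does not contain 194.113.117.199
Longest matching prefix is /18 -> next hop 63.189.102.52.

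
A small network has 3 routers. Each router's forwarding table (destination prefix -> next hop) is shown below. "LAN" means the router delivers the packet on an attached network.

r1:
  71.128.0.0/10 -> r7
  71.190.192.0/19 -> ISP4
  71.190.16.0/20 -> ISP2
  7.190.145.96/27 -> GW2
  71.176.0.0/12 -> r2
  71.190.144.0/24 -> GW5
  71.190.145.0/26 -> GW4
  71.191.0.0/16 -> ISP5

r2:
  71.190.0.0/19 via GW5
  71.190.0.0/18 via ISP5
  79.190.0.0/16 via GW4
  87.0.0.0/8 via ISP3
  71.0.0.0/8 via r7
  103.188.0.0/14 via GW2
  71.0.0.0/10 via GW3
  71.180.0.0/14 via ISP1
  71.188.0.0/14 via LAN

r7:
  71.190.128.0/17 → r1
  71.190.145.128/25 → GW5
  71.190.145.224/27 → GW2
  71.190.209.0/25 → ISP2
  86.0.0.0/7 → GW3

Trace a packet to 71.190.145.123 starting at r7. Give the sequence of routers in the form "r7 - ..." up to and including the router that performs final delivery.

At r7: longest match for 71.190.145.123 is 71.190.128.0/17 -> r1
At r1: longest match for 71.190.145.123 is 71.176.0.0/12 -> r2
At r2: longest match for 71.190.145.123 is 71.188.0.0/14 -> LAN

r7 - r1 - r2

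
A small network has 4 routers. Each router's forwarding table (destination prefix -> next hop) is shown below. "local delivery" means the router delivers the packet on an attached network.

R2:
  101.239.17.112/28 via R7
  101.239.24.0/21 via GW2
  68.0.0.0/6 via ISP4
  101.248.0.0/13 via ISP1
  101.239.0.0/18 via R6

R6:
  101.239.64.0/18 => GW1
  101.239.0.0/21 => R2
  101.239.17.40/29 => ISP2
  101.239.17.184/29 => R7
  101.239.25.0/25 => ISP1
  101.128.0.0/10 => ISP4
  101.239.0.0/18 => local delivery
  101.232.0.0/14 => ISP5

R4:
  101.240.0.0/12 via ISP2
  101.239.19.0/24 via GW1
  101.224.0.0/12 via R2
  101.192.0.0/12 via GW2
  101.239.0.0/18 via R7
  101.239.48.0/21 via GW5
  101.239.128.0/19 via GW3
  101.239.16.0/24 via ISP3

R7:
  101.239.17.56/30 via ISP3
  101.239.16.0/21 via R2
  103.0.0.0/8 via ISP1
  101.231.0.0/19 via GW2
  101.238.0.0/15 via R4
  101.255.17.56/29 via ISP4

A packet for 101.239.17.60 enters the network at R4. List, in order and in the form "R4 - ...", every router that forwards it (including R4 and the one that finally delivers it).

R4 - R7 - R2 - R6

At R4: longest match for 101.239.17.60 is 101.239.0.0/18 -> R7
At R7: longest match for 101.239.17.60 is 101.239.16.0/21 -> R2
At R2: longest match for 101.239.17.60 is 101.239.0.0/18 -> R6
At R6: longest match for 101.239.17.60 is 101.239.0.0/18 -> local delivery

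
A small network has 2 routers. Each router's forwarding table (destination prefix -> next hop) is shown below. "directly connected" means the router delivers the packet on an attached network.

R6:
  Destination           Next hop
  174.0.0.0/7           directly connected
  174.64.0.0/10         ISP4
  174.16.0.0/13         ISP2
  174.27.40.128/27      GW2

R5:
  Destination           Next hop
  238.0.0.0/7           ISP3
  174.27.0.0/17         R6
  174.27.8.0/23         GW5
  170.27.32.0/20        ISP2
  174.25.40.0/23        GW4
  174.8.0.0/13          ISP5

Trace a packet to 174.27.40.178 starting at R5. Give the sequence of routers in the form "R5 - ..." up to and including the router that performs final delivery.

R5 - R6

At R5: longest match for 174.27.40.178 is 174.27.0.0/17 -> R6
At R6: longest match for 174.27.40.178 is 174.0.0.0/7 -> directly connected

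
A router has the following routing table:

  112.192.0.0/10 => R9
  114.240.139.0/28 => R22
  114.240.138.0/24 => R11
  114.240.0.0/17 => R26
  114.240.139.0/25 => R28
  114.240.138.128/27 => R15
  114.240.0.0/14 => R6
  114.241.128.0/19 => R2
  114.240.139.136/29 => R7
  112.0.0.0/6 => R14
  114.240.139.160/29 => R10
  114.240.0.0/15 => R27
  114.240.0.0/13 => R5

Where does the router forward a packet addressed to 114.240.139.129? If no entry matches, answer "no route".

R27

Routes whose prefix contains 114.240.139.129:
  112.0.0.0/6 (112.0.0.0 - 115.255.255.255) -> R14
  114.240.0.0/13 (114.240.0.0 - 114.247.255.255) -> R5
  114.240.0.0/14 (114.240.0.0 - 114.243.255.255) -> R6
  114.240.0.0/15 (114.240.0.0 - 114.241.255.255) -> R27
More-specific entries that do NOT match:
  114.240.139.136/29 (114.240.139.136 - 114.240.139.143) does not contain 114.240.139.129
  114.240.139.160/29 (114.240.139.160 - 114.240.139.167) does not contain 114.240.139.129
  114.240.139.0/28 (114.240.139.0 - 114.240.139.15) does not contain 114.240.139.129
  114.240.138.128/27 (114.240.138.128 - 114.240.138.159) does not contain 114.240.139.129
  114.240.139.0/25 (114.240.139.0 - 114.240.139.127) does not contain 114.240.139.129
  114.240.138.0/24 (114.240.138.0 - 114.240.138.255) does not contain 114.240.139.129
  114.241.128.0/19 (114.241.128.0 - 114.241.159.255) does not contain 114.240.139.129
  114.240.0.0/17 (114.240.0.0 - 114.240.127.255) does not contain 114.240.139.129
Longest matching prefix is /15 -> next hop R27.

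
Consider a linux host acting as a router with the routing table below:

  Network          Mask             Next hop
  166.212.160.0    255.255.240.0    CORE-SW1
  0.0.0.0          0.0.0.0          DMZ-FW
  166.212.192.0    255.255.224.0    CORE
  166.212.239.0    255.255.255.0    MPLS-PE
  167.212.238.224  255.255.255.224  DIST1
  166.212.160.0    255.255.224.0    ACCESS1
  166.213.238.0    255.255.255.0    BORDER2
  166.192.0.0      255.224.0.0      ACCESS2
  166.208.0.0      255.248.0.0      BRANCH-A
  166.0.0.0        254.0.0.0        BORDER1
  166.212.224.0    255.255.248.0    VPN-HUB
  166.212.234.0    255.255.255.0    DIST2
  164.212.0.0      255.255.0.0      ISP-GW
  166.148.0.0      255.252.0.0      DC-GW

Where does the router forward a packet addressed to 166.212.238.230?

BRANCH-A

Routes whose prefix contains 166.212.238.230:
  0.0.0.0/0 (default, matches everything) -> DMZ-FW
  166.0.0.0/7 (166.0.0.0 - 167.255.255.255) -> BORDER1
  166.192.0.0/11 (166.192.0.0 - 166.223.255.255) -> ACCESS2
  166.208.0.0/13 (166.208.0.0 - 166.215.255.255) -> BRANCH-A
More-specific entries that do NOT match:
  167.212.238.224/27 (167.212.238.224 - 167.212.238.255) does not contain 166.212.238.230
  166.212.239.0/24 (166.212.239.0 - 166.212.239.255) does not contain 166.212.238.230
  166.213.238.0/24 (166.213.238.0 - 166.213.238.255) does not contain 166.212.238.230
  166.212.234.0/24 (166.212.234.0 - 166.212.234.255) does not contain 166.212.238.230
  166.212.224.0/21 (166.212.224.0 - 166.212.231.255) does not contain 166.212.238.230
  166.212.160.0/20 (166.212.160.0 - 166.212.175.255) does not contain 166.212.238.230
  166.212.192.0/19 (166.212.192.0 - 166.212.223.255) does not contain 166.212.238.230
  166.212.160.0/19 (166.212.160.0 - 166.212.191.255) does not contain 166.212.238.230
  164.212.0.0/16 (164.212.0.0 - 164.212.255.255) does not contain 166.212.238.230
  166.148.0.0/14 (166.148.0.0 - 166.151.255.255) does not contain 166.212.238.230
Longest matching prefix is /13 -> next hop BRANCH-A.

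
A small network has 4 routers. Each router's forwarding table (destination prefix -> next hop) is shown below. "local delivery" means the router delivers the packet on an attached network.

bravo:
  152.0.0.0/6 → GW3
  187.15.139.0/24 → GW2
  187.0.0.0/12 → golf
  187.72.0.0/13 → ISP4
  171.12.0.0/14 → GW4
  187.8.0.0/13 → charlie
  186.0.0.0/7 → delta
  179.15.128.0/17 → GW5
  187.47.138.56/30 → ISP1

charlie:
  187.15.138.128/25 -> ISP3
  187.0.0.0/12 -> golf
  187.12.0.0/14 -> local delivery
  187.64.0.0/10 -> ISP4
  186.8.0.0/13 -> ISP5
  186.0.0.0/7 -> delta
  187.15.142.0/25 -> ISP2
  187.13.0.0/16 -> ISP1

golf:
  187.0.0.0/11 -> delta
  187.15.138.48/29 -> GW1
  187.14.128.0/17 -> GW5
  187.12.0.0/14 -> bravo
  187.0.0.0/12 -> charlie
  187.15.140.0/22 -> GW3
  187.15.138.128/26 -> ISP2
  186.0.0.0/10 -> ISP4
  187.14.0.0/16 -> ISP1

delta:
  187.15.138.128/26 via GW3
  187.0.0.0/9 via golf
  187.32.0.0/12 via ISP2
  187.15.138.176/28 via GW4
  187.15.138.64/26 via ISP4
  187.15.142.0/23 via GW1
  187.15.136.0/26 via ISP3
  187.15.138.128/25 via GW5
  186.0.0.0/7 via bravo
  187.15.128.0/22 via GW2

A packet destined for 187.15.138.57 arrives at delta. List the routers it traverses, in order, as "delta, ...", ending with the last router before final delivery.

delta, golf, bravo, charlie

At delta: longest match for 187.15.138.57 is 187.0.0.0/9 -> golf
At golf: longest match for 187.15.138.57 is 187.12.0.0/14 -> bravo
At bravo: longest match for 187.15.138.57 is 187.8.0.0/13 -> charlie
At charlie: longest match for 187.15.138.57 is 187.12.0.0/14 -> local delivery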